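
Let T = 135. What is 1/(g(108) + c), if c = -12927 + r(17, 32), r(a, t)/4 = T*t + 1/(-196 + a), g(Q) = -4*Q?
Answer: 179/701855 ≈ 0.00025504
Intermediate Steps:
r(a, t) = 4/(-196 + a) + 540*t (r(a, t) = 4*(135*t + 1/(-196 + a)) = 4*(1/(-196 + a) + 135*t) = 4/(-196 + a) + 540*t)
c = 779183/179 (c = -12927 + 4*(1 - 26460*32 + 135*17*32)/(-196 + 17) = -12927 + 4*(1 - 846720 + 73440)/(-179) = -12927 + 4*(-1/179)*(-773279) = -12927 + 3093116/179 = 779183/179 ≈ 4353.0)
1/(g(108) + c) = 1/(-4*108 + 779183/179) = 1/(-432 + 779183/179) = 1/(701855/179) = 179/701855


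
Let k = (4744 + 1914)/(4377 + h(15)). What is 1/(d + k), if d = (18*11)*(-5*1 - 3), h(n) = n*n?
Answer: -2301/3641455 ≈ -0.00063189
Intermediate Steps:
h(n) = n**2
d = -1584 (d = 198*(-5 - 3) = 198*(-8) = -1584)
k = 3329/2301 (k = (4744 + 1914)/(4377 + 15**2) = 6658/(4377 + 225) = 6658/4602 = 6658*(1/4602) = 3329/2301 ≈ 1.4468)
1/(d + k) = 1/(-1584 + 3329/2301) = 1/(-3641455/2301) = -2301/3641455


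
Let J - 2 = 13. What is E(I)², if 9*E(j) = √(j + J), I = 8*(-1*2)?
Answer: -1/81 ≈ -0.012346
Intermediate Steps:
J = 15 (J = 2 + 13 = 15)
I = -16 (I = 8*(-2) = -16)
E(j) = √(15 + j)/9 (E(j) = √(j + 15)/9 = √(15 + j)/9)
E(I)² = (√(15 - 16)/9)² = (√(-1)/9)² = (I/9)² = -1/81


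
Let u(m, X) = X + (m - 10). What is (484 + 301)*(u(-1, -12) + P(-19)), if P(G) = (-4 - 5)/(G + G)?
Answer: -679025/38 ≈ -17869.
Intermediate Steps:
u(m, X) = -10 + X + m (u(m, X) = X + (-10 + m) = -10 + X + m)
P(G) = -9/(2*G) (P(G) = -9*1/(2*G) = -9/(2*G))
(484 + 301)*(u(-1, -12) + P(-19)) = (484 + 301)*((-10 - 12 - 1) - 9/2/(-19)) = 785*(-23 - 9/2*(-1/19)) = 785*(-23 + 9/38) = 785*(-865/38) = -679025/38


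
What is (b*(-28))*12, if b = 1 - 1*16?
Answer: 5040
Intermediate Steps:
b = -15 (b = 1 - 16 = -15)
(b*(-28))*12 = -15*(-28)*12 = 420*12 = 5040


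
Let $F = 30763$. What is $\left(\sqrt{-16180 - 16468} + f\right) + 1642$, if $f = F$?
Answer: $32405 + 2 i \sqrt{8162} \approx 32405.0 + 180.69 i$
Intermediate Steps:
$f = 30763$
$\left(\sqrt{-16180 - 16468} + f\right) + 1642 = \left(\sqrt{-16180 - 16468} + 30763\right) + 1642 = \left(\sqrt{-32648} + 30763\right) + 1642 = \left(2 i \sqrt{8162} + 30763\right) + 1642 = \left(30763 + 2 i \sqrt{8162}\right) + 1642 = 32405 + 2 i \sqrt{8162}$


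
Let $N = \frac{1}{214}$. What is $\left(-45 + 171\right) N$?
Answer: $\frac{63}{107} \approx 0.58879$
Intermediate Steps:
$N = \frac{1}{214} \approx 0.0046729$
$\left(-45 + 171\right) N = \left(-45 + 171\right) \frac{1}{214} = 126 \cdot \frac{1}{214} = \frac{63}{107}$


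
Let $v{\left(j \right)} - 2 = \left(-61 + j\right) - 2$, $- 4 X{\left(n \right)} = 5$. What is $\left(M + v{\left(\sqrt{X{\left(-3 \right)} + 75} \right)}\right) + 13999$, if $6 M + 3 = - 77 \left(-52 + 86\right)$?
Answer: $\frac{81007}{6} + \frac{\sqrt{295}}{2} \approx 13510.0$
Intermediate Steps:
$X{\left(n \right)} = - \frac{5}{4}$ ($X{\left(n \right)} = \left(- \frac{1}{4}\right) 5 = - \frac{5}{4}$)
$M = - \frac{2621}{6}$ ($M = - \frac{1}{2} + \frac{\left(-77\right) \left(-52 + 86\right)}{6} = - \frac{1}{2} + \frac{\left(-77\right) 34}{6} = - \frac{1}{2} + \frac{1}{6} \left(-2618\right) = - \frac{1}{2} - \frac{1309}{3} = - \frac{2621}{6} \approx -436.83$)
$v{\left(j \right)} = -61 + j$ ($v{\left(j \right)} = 2 + \left(\left(-61 + j\right) - 2\right) = 2 + \left(-63 + j\right) = -61 + j$)
$\left(M + v{\left(\sqrt{X{\left(-3 \right)} + 75} \right)}\right) + 13999 = \left(- \frac{2621}{6} - \left(61 - \sqrt{- \frac{5}{4} + 75}\right)\right) + 13999 = \left(- \frac{2621}{6} - \left(61 - \sqrt{\frac{295}{4}}\right)\right) + 13999 = \left(- \frac{2621}{6} - \left(61 - \frac{\sqrt{295}}{2}\right)\right) + 13999 = \left(- \frac{2987}{6} + \frac{\sqrt{295}}{2}\right) + 13999 = \frac{81007}{6} + \frac{\sqrt{295}}{2}$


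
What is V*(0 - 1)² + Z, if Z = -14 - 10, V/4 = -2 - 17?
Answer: -100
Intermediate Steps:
V = -76 (V = 4*(-2 - 17) = 4*(-19) = -76)
Z = -24
V*(0 - 1)² + Z = -76*(0 - 1)² - 24 = -76*(-1)² - 24 = -76*1 - 24 = -76 - 24 = -100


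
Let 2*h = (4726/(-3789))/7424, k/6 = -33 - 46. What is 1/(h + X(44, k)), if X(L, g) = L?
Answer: 28129536/1237697221 ≈ 0.022727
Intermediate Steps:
k = -474 (k = 6*(-33 - 46) = 6*(-79) = -474)
h = -2363/28129536 (h = ((4726/(-3789))/7424)/2 = ((4726*(-1/3789))*(1/7424))/2 = (-4726/3789*1/7424)/2 = (1/2)*(-2363/14064768) = -2363/28129536 ≈ -8.4004e-5)
1/(h + X(44, k)) = 1/(-2363/28129536 + 44) = 1/(1237697221/28129536) = 28129536/1237697221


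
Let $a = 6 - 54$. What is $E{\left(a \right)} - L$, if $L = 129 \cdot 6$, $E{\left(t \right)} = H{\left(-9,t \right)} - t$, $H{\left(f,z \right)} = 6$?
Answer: $-720$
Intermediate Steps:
$a = -48$
$E{\left(t \right)} = 6 - t$
$L = 774$
$E{\left(a \right)} - L = \left(6 - -48\right) - 774 = \left(6 + 48\right) - 774 = 54 - 774 = -720$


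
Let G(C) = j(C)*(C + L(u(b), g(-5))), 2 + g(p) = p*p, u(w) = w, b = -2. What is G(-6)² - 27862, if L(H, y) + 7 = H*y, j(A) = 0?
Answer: -27862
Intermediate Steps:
g(p) = -2 + p² (g(p) = -2 + p*p = -2 + p²)
L(H, y) = -7 + H*y
G(C) = 0 (G(C) = 0*(C + (-7 - 2*(-2 + (-5)²))) = 0*(C + (-7 - 2*(-2 + 25))) = 0*(C + (-7 - 2*23)) = 0*(C + (-7 - 46)) = 0*(C - 53) = 0*(-53 + C) = 0)
G(-6)² - 27862 = 0² - 27862 = 0 - 27862 = -27862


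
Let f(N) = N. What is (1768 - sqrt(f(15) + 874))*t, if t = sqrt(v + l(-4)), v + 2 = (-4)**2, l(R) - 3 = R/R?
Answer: 3*sqrt(2)*(1768 - sqrt(889)) ≈ 7374.5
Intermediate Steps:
l(R) = 4 (l(R) = 3 + R/R = 3 + 1 = 4)
v = 14 (v = -2 + (-4)**2 = -2 + 16 = 14)
t = 3*sqrt(2) (t = sqrt(14 + 4) = sqrt(18) = 3*sqrt(2) ≈ 4.2426)
(1768 - sqrt(f(15) + 874))*t = (1768 - sqrt(15 + 874))*(3*sqrt(2)) = (1768 - sqrt(889))*(3*sqrt(2)) = 3*sqrt(2)*(1768 - sqrt(889))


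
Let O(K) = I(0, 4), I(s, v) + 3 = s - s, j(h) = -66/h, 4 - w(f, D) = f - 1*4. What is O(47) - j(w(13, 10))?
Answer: -81/5 ≈ -16.200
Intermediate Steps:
w(f, D) = 8 - f (w(f, D) = 4 - (f - 1*4) = 4 - (f - 4) = 4 - (-4 + f) = 4 + (4 - f) = 8 - f)
I(s, v) = -3 (I(s, v) = -3 + (s - s) = -3 + 0 = -3)
O(K) = -3
O(47) - j(w(13, 10)) = -3 - (-66)/(8 - 1*13) = -3 - (-66)/(8 - 13) = -3 - (-66)/(-5) = -3 - (-66)*(-1)/5 = -3 - 1*66/5 = -3 - 66/5 = -81/5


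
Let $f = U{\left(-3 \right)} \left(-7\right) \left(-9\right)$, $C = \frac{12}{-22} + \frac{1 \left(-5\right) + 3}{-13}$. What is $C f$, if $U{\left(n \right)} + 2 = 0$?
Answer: $\frac{7056}{143} \approx 49.343$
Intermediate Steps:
$C = - \frac{56}{143}$ ($C = 12 \left(- \frac{1}{22}\right) + \left(-5 + 3\right) \left(- \frac{1}{13}\right) = - \frac{6}{11} - - \frac{2}{13} = - \frac{6}{11} + \frac{2}{13} = - \frac{56}{143} \approx -0.39161$)
$U{\left(n \right)} = -2$ ($U{\left(n \right)} = -2 + 0 = -2$)
$f = -126$ ($f = \left(-2\right) \left(-7\right) \left(-9\right) = 14 \left(-9\right) = -126$)
$C f = \left(- \frac{56}{143}\right) \left(-126\right) = \frac{7056}{143}$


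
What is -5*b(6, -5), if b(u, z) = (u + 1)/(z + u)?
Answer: -35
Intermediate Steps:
b(u, z) = (1 + u)/(u + z)
-5*b(6, -5) = -5*(1 + 6)/(6 - 5) = -5*7/1 = -5*7 = -35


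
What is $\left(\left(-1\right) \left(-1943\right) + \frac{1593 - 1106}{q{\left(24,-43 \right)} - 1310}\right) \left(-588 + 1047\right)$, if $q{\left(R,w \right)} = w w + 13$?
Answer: $\frac{164172519}{184} \approx 8.9224 \cdot 10^{5}$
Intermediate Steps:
$q{\left(R,w \right)} = 13 + w^{2}$ ($q{\left(R,w \right)} = w^{2} + 13 = 13 + w^{2}$)
$\left(\left(-1\right) \left(-1943\right) + \frac{1593 - 1106}{q{\left(24,-43 \right)} - 1310}\right) \left(-588 + 1047\right) = \left(\left(-1\right) \left(-1943\right) + \frac{1593 - 1106}{\left(13 + \left(-43\right)^{2}\right) - 1310}\right) \left(-588 + 1047\right) = \left(1943 + \frac{487}{\left(13 + 1849\right) - 1310}\right) 459 = \left(1943 + \frac{487}{1862 - 1310}\right) 459 = \left(1943 + \frac{487}{552}\right) 459 = \frac{1073023}{552} \cdot 459 = \frac{164172519}{184}$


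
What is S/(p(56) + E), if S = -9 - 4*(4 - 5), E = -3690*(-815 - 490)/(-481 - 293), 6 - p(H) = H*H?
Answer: 43/80423 ≈ 0.00053467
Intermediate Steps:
p(H) = 6 - H² (p(H) = 6 - H*H = 6 - H²)
E = -267525/43 (E = -3690/((-774/(-1305))) = -3690/((-774*(-1/1305))) = -3690/86/145 = -3690*145/86 = -267525/43 ≈ -6221.5)
S = -5 (S = -9 - 4*(-1) = -9 - 1*(-4) = -9 + 4 = -5)
S/(p(56) + E) = -5/((6 - 1*56²) - 267525/43) = -5/((6 - 1*3136) - 267525/43) = -5/((6 - 3136) - 267525/43) = -5/(-3130 - 267525/43) = -5/(-402115/43) = -43/402115*(-5) = 43/80423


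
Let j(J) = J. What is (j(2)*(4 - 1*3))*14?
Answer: 28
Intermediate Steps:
(j(2)*(4 - 1*3))*14 = (2*(4 - 1*3))*14 = (2*(4 - 3))*14 = (2*1)*14 = 2*14 = 28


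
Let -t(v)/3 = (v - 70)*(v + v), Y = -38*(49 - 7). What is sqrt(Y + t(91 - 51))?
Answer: 2*sqrt(1401) ≈ 74.860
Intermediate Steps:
Y = -1596 (Y = -38*42 = -1596)
t(v) = -6*v*(-70 + v) (t(v) = -3*(v - 70)*(v + v) = -3*(-70 + v)*2*v = -6*v*(-70 + v))
sqrt(Y + t(91 - 51)) = sqrt(-1596 + 6*(91 - 51)*(70 - (91 - 51))) = sqrt(-1596 + 6*40*(70 - 1*40)) = sqrt(-1596 + 6*40*(70 - 40)) = sqrt(-1596 + 6*40*30) = sqrt(-1596 + 7200) = sqrt(5604) = 2*sqrt(1401)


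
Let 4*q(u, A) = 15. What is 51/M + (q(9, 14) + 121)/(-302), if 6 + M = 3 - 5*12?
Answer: -31015/25368 ≈ -1.2226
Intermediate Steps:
M = -63 (M = -6 + (3 - 5*12) = -6 + (3 - 60) = -6 - 57 = -63)
q(u, A) = 15/4 (q(u, A) = (¼)*15 = 15/4)
51/M + (q(9, 14) + 121)/(-302) = 51/(-63) + (15/4 + 121)/(-302) = 51*(-1/63) + (499/4)*(-1/302) = -17/21 - 499/1208 = -31015/25368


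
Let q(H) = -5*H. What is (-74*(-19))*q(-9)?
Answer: 63270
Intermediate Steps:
(-74*(-19))*q(-9) = (-74*(-19))*(-5*(-9)) = 1406*45 = 63270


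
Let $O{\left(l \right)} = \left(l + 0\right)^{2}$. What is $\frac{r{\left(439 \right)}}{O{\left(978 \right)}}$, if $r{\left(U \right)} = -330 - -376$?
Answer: $\frac{23}{478242} \approx 4.8093 \cdot 10^{-5}$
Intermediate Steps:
$O{\left(l \right)} = l^{2}$
$r{\left(U \right)} = 46$ ($r{\left(U \right)} = -330 + 376 = 46$)
$\frac{r{\left(439 \right)}}{O{\left(978 \right)}} = \frac{46}{978^{2}} = \frac{46}{956484} = 46 \cdot \frac{1}{956484} = \frac{23}{478242}$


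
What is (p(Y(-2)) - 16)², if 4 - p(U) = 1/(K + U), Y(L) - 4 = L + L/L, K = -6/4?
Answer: 1444/9 ≈ 160.44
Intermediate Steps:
K = -3/2 (K = -6*¼ = -3/2 ≈ -1.5000)
Y(L) = 5 + L (Y(L) = 4 + (L + L/L) = 4 + (L + 1) = 4 + (1 + L) = 5 + L)
p(U) = 4 - 1/(-3/2 + U)
(p(Y(-2)) - 16)² = (2*(-7 + 4*(5 - 2))/(-3 + 2*(5 - 2)) - 16)² = (2*(-7 + 4*3)/(-3 + 2*3) - 16)² = (2*(-7 + 12)/(-3 + 6) - 16)² = (2*5/3 - 16)² = (2*(⅓)*5 - 16)² = (10/3 - 16)² = (-38/3)² = 1444/9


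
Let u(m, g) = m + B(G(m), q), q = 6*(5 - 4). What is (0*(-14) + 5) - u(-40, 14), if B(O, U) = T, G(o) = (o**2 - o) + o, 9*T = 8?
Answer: 397/9 ≈ 44.111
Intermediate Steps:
q = 6 (q = 6*1 = 6)
T = 8/9 (T = (1/9)*8 = 8/9 ≈ 0.88889)
G(o) = o**2
B(O, U) = 8/9
u(m, g) = 8/9 + m (u(m, g) = m + 8/9 = 8/9 + m)
(0*(-14) + 5) - u(-40, 14) = (0*(-14) + 5) - (8/9 - 40) = (0 + 5) - 1*(-352/9) = 5 + 352/9 = 397/9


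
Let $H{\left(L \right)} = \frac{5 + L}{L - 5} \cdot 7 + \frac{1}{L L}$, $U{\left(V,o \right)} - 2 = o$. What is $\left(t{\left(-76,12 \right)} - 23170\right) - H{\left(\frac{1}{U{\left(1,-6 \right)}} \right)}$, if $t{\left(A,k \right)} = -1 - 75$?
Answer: $- \frac{69767}{3} \approx -23256.0$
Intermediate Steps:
$t{\left(A,k \right)} = -76$
$U{\left(V,o \right)} = 2 + o$
$H{\left(L \right)} = \frac{1}{L^{2}} + \frac{7 \left(5 + L\right)}{-5 + L}$ ($H{\left(L \right)} = \frac{5 + L}{-5 + L} 7 + \frac{1}{L^{2}} = \frac{7 \left(5 + L\right)}{-5 + L} + \frac{1}{L^{2}} = \frac{1}{L^{2}} + \frac{7 \left(5 + L\right)}{-5 + L}$)
$\left(t{\left(-76,12 \right)} - 23170\right) - H{\left(\frac{1}{U{\left(1,-6 \right)}} \right)} = \left(-76 - 23170\right) - \frac{-5 + \frac{1}{2 - 6} + 7 \left(\frac{1}{2 - 6}\right)^{3} + 35 \left(\frac{1}{2 - 6}\right)^{2}}{\frac{1}{\left(2 - 6\right)^{2}} \left(-5 + \frac{1}{2 - 6}\right)} = \left(-76 - 23170\right) - \frac{-5 + \frac{1}{-4} + 7 \left(\frac{1}{-4}\right)^{3} + 35 \left(\frac{1}{-4}\right)^{2}}{\frac{1}{16} \left(-5 + \frac{1}{-4}\right)} = -23246 - \frac{-5 - \frac{1}{4} + 7 \left(- \frac{1}{4}\right)^{3} + 35 \left(- \frac{1}{4}\right)^{2}}{\frac{1}{16} \left(-5 - \frac{1}{4}\right)} = -23246 - \frac{16 \left(-5 - \frac{1}{4} + 7 \left(- \frac{1}{64}\right) + 35 \cdot \frac{1}{16}\right)}{- \frac{21}{4}} = -23246 - 16 \left(- \frac{4}{21}\right) \left(-5 - \frac{1}{4} - \frac{7}{64} + \frac{35}{16}\right) = -23246 - 16 \left(- \frac{4}{21}\right) \left(- \frac{203}{64}\right) = -23246 - \frac{29}{3} = - \frac{69767}{3}$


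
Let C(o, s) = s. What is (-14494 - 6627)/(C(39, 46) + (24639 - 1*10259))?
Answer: -21121/14426 ≈ -1.4641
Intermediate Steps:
(-14494 - 6627)/(C(39, 46) + (24639 - 1*10259)) = (-14494 - 6627)/(46 + (24639 - 1*10259)) = -21121/(46 + (24639 - 10259)) = -21121/(46 + 14380) = -21121/14426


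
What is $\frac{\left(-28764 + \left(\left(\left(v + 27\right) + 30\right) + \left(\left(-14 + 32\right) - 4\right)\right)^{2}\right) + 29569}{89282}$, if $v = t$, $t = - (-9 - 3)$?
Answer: $\frac{3847}{44641} \approx 0.086176$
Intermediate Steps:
$t = 12$ ($t = \left(-1\right) \left(-12\right) = 12$)
$v = 12$
$\frac{\left(-28764 + \left(\left(\left(v + 27\right) + 30\right) + \left(\left(-14 + 32\right) - 4\right)\right)^{2}\right) + 29569}{89282} = \frac{\left(-28764 + \left(\left(\left(12 + 27\right) + 30\right) + \left(\left(-14 + 32\right) - 4\right)\right)^{2}\right) + 29569}{89282} = \left(\left(-28764 + \left(\left(39 + 30\right) + \left(18 - 4\right)\right)^{2}\right) + 29569\right) \frac{1}{89282} = \left(\left(-28764 + \left(69 + 14\right)^{2}\right) + 29569\right) \frac{1}{89282} = \left(\left(-28764 + 83^{2}\right) + 29569\right) \frac{1}{89282} = \left(\left(-28764 + 6889\right) + 29569\right) \frac{1}{89282} = \left(-21875 + 29569\right) \frac{1}{89282} = 7694 \cdot \frac{1}{89282} = \frac{3847}{44641}$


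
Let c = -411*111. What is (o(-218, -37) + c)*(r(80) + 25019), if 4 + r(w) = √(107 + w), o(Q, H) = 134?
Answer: -1137857305 - 45487*√187 ≈ -1.1385e+9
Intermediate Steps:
r(w) = -4 + √(107 + w)
c = -45621
(o(-218, -37) + c)*(r(80) + 25019) = (134 - 45621)*((-4 + √(107 + 80)) + 25019) = -45487*((-4 + √187) + 25019) = -45487*(25015 + √187) = -1137857305 - 45487*√187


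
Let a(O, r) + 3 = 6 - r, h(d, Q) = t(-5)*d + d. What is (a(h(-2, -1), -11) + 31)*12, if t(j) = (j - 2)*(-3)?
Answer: 540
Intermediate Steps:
t(j) = 6 - 3*j (t(j) = (-2 + j)*(-3) = 6 - 3*j)
h(d, Q) = 22*d (h(d, Q) = (6 - 3*(-5))*d + d = (6 + 15)*d + d = 21*d + d = 22*d)
a(O, r) = 3 - r (a(O, r) = -3 + (6 - r) = 3 - r)
(a(h(-2, -1), -11) + 31)*12 = ((3 - 1*(-11)) + 31)*12 = ((3 + 11) + 31)*12 = (14 + 31)*12 = 45*12 = 540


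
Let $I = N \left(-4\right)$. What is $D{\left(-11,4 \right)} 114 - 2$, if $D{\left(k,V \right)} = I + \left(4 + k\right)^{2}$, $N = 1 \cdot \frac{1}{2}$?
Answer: $5356$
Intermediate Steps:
$N = \frac{1}{2}$ ($N = 1 \cdot \frac{1}{2} = \frac{1}{2} \approx 0.5$)
$I = -2$ ($I = \frac{1}{2} \left(-4\right) = -2$)
$D{\left(k,V \right)} = -2 + \left(4 + k\right)^{2}$
$D{\left(-11,4 \right)} 114 - 2 = \left(-2 + \left(4 - 11\right)^{2}\right) 114 - 2 = \left(-2 + \left(-7\right)^{2}\right) 114 - 2 = \left(-2 + 49\right) 114 - 2 = 47 \cdot 114 - 2 = 5358 - 2 = 5356$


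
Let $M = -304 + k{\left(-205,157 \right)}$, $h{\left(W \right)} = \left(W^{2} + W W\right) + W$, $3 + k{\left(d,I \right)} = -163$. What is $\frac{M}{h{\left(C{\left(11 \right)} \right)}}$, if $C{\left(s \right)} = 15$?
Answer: $- \frac{94}{93} \approx -1.0108$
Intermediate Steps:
$k{\left(d,I \right)} = -166$ ($k{\left(d,I \right)} = -3 - 163 = -166$)
$h{\left(W \right)} = W + 2 W^{2}$ ($h{\left(W \right)} = \left(W^{2} + W^{2}\right) + W = 2 W^{2} + W = W + 2 W^{2}$)
$M = -470$ ($M = -304 - 166 = -470$)
$\frac{M}{h{\left(C{\left(11 \right)} \right)}} = - \frac{470}{15 \left(1 + 2 \cdot 15\right)} = - \frac{470}{15 \left(1 + 30\right)} = - \frac{470}{15 \cdot 31} = - \frac{470}{465} = \left(-470\right) \frac{1}{465} = - \frac{94}{93}$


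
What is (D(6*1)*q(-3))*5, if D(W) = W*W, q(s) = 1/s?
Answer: -60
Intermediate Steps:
D(W) = W²
(D(6*1)*q(-3))*5 = ((6*1)²/(-3))*5 = (6²*(-⅓))*5 = (36*(-⅓))*5 = -12*5 = -60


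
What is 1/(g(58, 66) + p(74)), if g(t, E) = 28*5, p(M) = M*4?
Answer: 1/436 ≈ 0.0022936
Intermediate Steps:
p(M) = 4*M
g(t, E) = 140
1/(g(58, 66) + p(74)) = 1/(140 + 4*74) = 1/(140 + 296) = 1/436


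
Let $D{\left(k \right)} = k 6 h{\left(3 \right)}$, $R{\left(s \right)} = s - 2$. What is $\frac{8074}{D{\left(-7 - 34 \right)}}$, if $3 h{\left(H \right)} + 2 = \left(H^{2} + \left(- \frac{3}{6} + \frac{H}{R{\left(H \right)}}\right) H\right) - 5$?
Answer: $- \frac{8074}{779} \approx -10.365$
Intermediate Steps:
$R{\left(s \right)} = -2 + s$
$h{\left(H \right)} = - \frac{7}{3} + \frac{H^{2}}{3} + \frac{H \left(- \frac{1}{2} + \frac{H}{-2 + H}\right)}{3}$ ($h{\left(H \right)} = - \frac{2}{3} + \frac{\left(H^{2} + \left(- \frac{3}{6} + \frac{H}{-2 + H}\right) H\right) - 5}{3} = - \frac{2}{3} + \frac{\left(H^{2} + \left(\left(-3\right) \frac{1}{6} + \frac{H}{-2 + H}\right) H\right) - 5}{3} = - \frac{2}{3} + \frac{\left(H^{2} + \left(- \frac{1}{2} + \frac{H}{-2 + H}\right) H\right) - 5}{3} = - \frac{2}{3} + \frac{\left(H^{2} + H \left(- \frac{1}{2} + \frac{H}{-2 + H}\right)\right) - 5}{3} = - \frac{2}{3} + \frac{-5 + H^{2} + H \left(- \frac{1}{2} + \frac{H}{-2 + H}\right)}{3} = - \frac{2}{3} + \left(- \frac{5}{3} + \frac{H^{2}}{3} + \frac{H \left(- \frac{1}{2} + \frac{H}{-2 + H}\right)}{3}\right) = - \frac{7}{3} + \frac{H^{2}}{3} + \frac{H \left(- \frac{1}{2} + \frac{H}{-2 + H}\right)}{3}$)
$D{\left(k \right)} = 19 k$ ($D{\left(k \right)} = k 6 \frac{28 - 36 - 3 \cdot 3^{2} + 2 \cdot 3^{3}}{6 \left(-2 + 3\right)} = 6 k \frac{28 - 36 - 27 + 2 \cdot 27}{6 \cdot 1} = 6 k \frac{1}{6} \cdot 1 \left(28 - 36 - 27 + 54\right) = 6 k \frac{1}{6} \cdot 1 \cdot 19 = 6 k \frac{19}{6} = 19 k$)
$\frac{8074}{D{\left(-7 - 34 \right)}} = \frac{8074}{19 \left(-7 - 34\right)} = \frac{8074}{19 \left(-41\right)} = \frac{8074}{-779} = 8074 \left(- \frac{1}{779}\right) = - \frac{8074}{779}$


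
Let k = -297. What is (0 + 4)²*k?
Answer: -4752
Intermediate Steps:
(0 + 4)²*k = (0 + 4)²*(-297) = 4²*(-297) = 16*(-297) = -4752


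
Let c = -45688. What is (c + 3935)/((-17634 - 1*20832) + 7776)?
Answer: 41753/30690 ≈ 1.3605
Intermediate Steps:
(c + 3935)/((-17634 - 1*20832) + 7776) = (-45688 + 3935)/((-17634 - 1*20832) + 7776) = -41753/((-17634 - 20832) + 7776) = -41753/(-38466 + 7776) = -41753/(-30690) = -41753*(-1/30690) = 41753/30690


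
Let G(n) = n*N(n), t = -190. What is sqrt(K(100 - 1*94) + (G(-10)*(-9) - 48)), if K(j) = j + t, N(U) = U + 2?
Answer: 2*I*sqrt(238) ≈ 30.854*I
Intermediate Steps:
N(U) = 2 + U
G(n) = n*(2 + n)
K(j) = -190 + j (K(j) = j - 190 = -190 + j)
sqrt(K(100 - 1*94) + (G(-10)*(-9) - 48)) = sqrt((-190 + (100 - 1*94)) + (-10*(2 - 10)*(-9) - 48)) = sqrt((-190 + (100 - 94)) + (-10*(-8)*(-9) - 48)) = sqrt((-190 + 6) + (80*(-9) - 48)) = sqrt(-184 + (-720 - 48)) = sqrt(-184 - 768) = sqrt(-952) = 2*I*sqrt(238)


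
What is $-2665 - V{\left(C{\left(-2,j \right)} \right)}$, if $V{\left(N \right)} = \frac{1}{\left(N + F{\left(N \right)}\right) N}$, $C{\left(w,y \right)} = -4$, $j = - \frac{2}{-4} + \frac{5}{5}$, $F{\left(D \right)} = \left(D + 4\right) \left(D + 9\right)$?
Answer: $- \frac{42641}{16} \approx -2665.1$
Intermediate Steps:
$F{\left(D \right)} = \left(4 + D\right) \left(9 + D\right)$
$j = \frac{3}{2}$ ($j = \left(-2\right) \left(- \frac{1}{4}\right) + 5 \cdot \frac{1}{5} = \frac{1}{2} + 1 = \frac{3}{2} \approx 1.5$)
$V{\left(N \right)} = \frac{1}{N \left(36 + N^{2} + 14 N\right)}$ ($V{\left(N \right)} = \frac{1}{\left(N + \left(36 + N^{2} + 13 N\right)\right) N} = \frac{1}{\left(36 + N^{2} + 14 N\right) N} = \frac{1}{N \left(36 + N^{2} + 14 N\right)}$)
$-2665 - V{\left(C{\left(-2,j \right)} \right)} = -2665 - \frac{1}{\left(-4\right) \left(36 + \left(-4\right)^{2} + 14 \left(-4\right)\right)} = -2665 - - \frac{1}{4 \left(36 + 16 - 56\right)} = -2665 - - \frac{1}{4 \left(-4\right)} = -2665 - \left(- \frac{1}{4}\right) \left(- \frac{1}{4}\right) = -2665 - \frac{1}{16} = - \frac{42641}{16}$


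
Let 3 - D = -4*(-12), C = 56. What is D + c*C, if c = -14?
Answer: -829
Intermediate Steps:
D = -45 (D = 3 - (-4)*(-12) = 3 - 1*48 = 3 - 48 = -45)
D + c*C = -45 - 14*56 = -45 - 784 = -829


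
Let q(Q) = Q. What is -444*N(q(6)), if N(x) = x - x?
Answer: 0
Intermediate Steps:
N(x) = 0
-444*N(q(6)) = -444*0 = 0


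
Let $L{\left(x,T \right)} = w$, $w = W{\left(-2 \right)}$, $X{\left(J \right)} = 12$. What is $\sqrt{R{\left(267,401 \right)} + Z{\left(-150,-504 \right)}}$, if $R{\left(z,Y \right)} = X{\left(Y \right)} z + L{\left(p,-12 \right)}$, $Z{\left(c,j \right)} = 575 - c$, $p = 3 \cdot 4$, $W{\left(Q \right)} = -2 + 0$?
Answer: $\sqrt{3927} \approx 62.666$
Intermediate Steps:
$W{\left(Q \right)} = -2$
$w = -2$
$p = 12$
$L{\left(x,T \right)} = -2$
$R{\left(z,Y \right)} = -2 + 12 z$ ($R{\left(z,Y \right)} = 12 z - 2 = -2 + 12 z$)
$\sqrt{R{\left(267,401 \right)} + Z{\left(-150,-504 \right)}} = \sqrt{\left(-2 + 12 \cdot 267\right) + \left(575 - -150\right)} = \sqrt{\left(-2 + 3204\right) + \left(575 + 150\right)} = \sqrt{3202 + 725} = \sqrt{3927}$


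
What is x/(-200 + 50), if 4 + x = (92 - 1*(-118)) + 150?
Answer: -178/75 ≈ -2.3733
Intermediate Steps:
x = 356 (x = -4 + ((92 - 1*(-118)) + 150) = -4 + ((92 + 118) + 150) = -4 + (210 + 150) = -4 + 360 = 356)
x/(-200 + 50) = 356/(-200 + 50) = 356/(-150) = -1/150*356 = -178/75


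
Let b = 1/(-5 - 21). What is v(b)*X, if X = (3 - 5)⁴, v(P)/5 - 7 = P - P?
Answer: 560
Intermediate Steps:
b = -1/26 (b = 1/(-26) = -1/26 ≈ -0.038462)
v(P) = 35 (v(P) = 35 + 5*(P - P) = 35 + 5*0 = 35 + 0 = 35)
X = 16 (X = (-2)⁴ = 16)
v(b)*X = 35*16 = 560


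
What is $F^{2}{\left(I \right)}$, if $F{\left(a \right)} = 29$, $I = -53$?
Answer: $841$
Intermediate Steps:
$F^{2}{\left(I \right)} = 29^{2} = 841$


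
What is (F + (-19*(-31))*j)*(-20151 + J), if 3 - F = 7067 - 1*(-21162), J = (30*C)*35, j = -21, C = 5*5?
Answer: -247588905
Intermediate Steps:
C = 25
J = 26250 (J = (30*25)*35 = 750*35 = 26250)
F = -28226 (F = 3 - (7067 - 1*(-21162)) = 3 - (7067 + 21162) = 3 - 1*28229 = 3 - 28229 = -28226)
(F + (-19*(-31))*j)*(-20151 + J) = (-28226 - 19*(-31)*(-21))*(-20151 + 26250) = (-28226 + 589*(-21))*6099 = (-28226 - 12369)*6099 = -40595*6099 = -247588905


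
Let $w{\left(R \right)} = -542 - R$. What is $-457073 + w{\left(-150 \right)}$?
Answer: $-457465$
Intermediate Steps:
$-457073 + w{\left(-150 \right)} = -457073 - 392 = -457465$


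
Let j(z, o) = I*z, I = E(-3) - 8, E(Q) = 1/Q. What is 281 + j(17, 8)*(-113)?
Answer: 48868/3 ≈ 16289.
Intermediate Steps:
I = -25/3 (I = 1/(-3) - 8 = -1/3 - 8 = -25/3 ≈ -8.3333)
j(z, o) = -25*z/3
281 + j(17, 8)*(-113) = 281 - 25/3*17*(-113) = 281 - 425/3*(-113) = 281 + 48025/3 = 48868/3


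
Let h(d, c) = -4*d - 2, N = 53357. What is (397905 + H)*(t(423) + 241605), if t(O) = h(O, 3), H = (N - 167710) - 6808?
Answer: 66393929784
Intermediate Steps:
H = -121161 (H = (53357 - 167710) - 6808 = -114353 - 6808 = -121161)
h(d, c) = -2 - 4*d
t(O) = -2 - 4*O
(397905 + H)*(t(423) + 241605) = (397905 - 121161)*((-2 - 4*423) + 241605) = 276744*((-2 - 1692) + 241605) = 276744*(-1694 + 241605) = 276744*239911 = 66393929784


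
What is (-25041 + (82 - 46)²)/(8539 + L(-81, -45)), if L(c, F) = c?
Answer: -23745/8458 ≈ -2.8074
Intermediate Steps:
(-25041 + (82 - 46)²)/(8539 + L(-81, -45)) = (-25041 + (82 - 46)²)/(8539 - 81) = (-25041 + 36²)/8458 = (-25041 + 1296)*(1/8458) = -23745*1/8458 = -23745/8458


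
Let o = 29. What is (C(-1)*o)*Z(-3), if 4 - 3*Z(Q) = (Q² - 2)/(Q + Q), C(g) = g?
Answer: -899/18 ≈ -49.944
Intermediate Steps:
Z(Q) = 4/3 - (-2 + Q²)/(6*Q) (Z(Q) = 4/3 - (Q² - 2)/(3*(Q + Q)) = 4/3 - (-2 + Q²)/(3*(2*Q)) = 4/3 - (-2 + Q²)*1/(2*Q)/3 = 4/3 - (-2 + Q²)/(6*Q))
(C(-1)*o)*Z(-3) = (-1*29)*((⅙)*(2 - 1*(-3)*(-8 - 3))/(-3)) = -29*(-1)*(2 - 1*(-3)*(-11))/(6*3) = -29*(-1)*(2 - 33)/(6*3) = -29*(-1)*(-31)/(6*3) = -29*31/18 = -899/18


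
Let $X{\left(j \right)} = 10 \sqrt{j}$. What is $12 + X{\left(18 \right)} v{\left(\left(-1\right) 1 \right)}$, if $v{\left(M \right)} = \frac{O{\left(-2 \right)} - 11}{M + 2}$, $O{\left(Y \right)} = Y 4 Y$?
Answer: $12 + 150 \sqrt{2} \approx 224.13$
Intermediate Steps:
$O{\left(Y \right)} = 4 Y^{2}$ ($O{\left(Y \right)} = 4 Y Y = 4 Y^{2}$)
$v{\left(M \right)} = \frac{5}{2 + M}$ ($v{\left(M \right)} = \frac{4 \left(-2\right)^{2} - 11}{M + 2} = \frac{4 \cdot 4 - 11}{2 + M} = \frac{16 - 11}{2 + M} = \frac{5}{2 + M}$)
$12 + X{\left(18 \right)} v{\left(\left(-1\right) 1 \right)} = 12 + 10 \sqrt{18} \frac{5}{2 - 1} = 12 + 10 \cdot 3 \sqrt{2} \frac{5}{2 - 1} = 12 + 30 \sqrt{2} \cdot \frac{5}{1} = 12 + 30 \sqrt{2} \cdot 5 \cdot 1 = 12 + 30 \sqrt{2} \cdot 5 = 12 + 150 \sqrt{2}$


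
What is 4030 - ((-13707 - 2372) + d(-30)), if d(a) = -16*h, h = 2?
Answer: 20141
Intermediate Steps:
d(a) = -32 (d(a) = -16*2 = -32)
4030 - ((-13707 - 2372) + d(-30)) = 4030 - ((-13707 - 2372) - 32) = 4030 - (-16079 - 32) = 4030 - 1*(-16111) = 4030 + 16111 = 20141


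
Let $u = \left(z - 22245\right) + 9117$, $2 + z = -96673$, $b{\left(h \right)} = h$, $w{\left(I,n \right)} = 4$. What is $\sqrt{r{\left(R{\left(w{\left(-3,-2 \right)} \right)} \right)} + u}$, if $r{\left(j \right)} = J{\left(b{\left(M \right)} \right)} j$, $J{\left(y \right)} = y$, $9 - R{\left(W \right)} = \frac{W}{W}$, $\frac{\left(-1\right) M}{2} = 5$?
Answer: $i \sqrt{109883} \approx 331.49 i$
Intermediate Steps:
$M = -10$ ($M = \left(-2\right) 5 = -10$)
$z = -96675$ ($z = -2 - 96673 = -96675$)
$R{\left(W \right)} = 8$ ($R{\left(W \right)} = 9 - \frac{W}{W} = 9 - 1 = 8$)
$r{\left(j \right)} = - 10 j$
$u = -109803$ ($u = \left(-96675 - 22245\right) + 9117 = -118920 + 9117 = -109803$)
$\sqrt{r{\left(R{\left(w{\left(-3,-2 \right)} \right)} \right)} + u} = \sqrt{\left(-10\right) 8 - 109803} = \sqrt{-80 - 109803} = \sqrt{-109883} = i \sqrt{109883}$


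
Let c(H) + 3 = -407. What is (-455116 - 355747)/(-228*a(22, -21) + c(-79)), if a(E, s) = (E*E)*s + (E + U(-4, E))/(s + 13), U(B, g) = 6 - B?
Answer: -810863/2317894 ≈ -0.34983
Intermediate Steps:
a(E, s) = s*E² + (10 + E)/(13 + s) (a(E, s) = (E*E)*s + (E + (6 - 1*(-4)))/(s + 13) = E²*s + (E + (6 + 4))/(13 + s) = s*E² + (E + 10)/(13 + s) = s*E² + (10 + E)/(13 + s))
c(H) = -410 (c(H) = -3 - 407 = -410)
(-455116 - 355747)/(-228*a(22, -21) + c(-79)) = (-455116 - 355747)/(-228*(10 + 22 + 22²*(-21)² + 13*(-21)*22²)/(13 - 21) - 410) = -810863/(-228*(10 + 22 + 484*441 + 13*(-21)*484)/(-8) - 410) = -810863/(-(-57)*(10 + 22 + 213444 - 132132)/2 - 410) = -810863/(-(-57)*81344/2 - 410) = -810863/(-228*(-10168) - 410) = -810863/(2318304 - 410) = -810863/2317894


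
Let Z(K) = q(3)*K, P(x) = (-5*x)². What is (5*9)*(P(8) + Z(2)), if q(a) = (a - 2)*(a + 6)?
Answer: 72810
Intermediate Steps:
P(x) = 25*x²
q(a) = (-2 + a)*(6 + a)
Z(K) = 9*K (Z(K) = (-12 + 3² + 4*3)*K = (-12 + 9 + 12)*K = 9*K)
(5*9)*(P(8) + Z(2)) = (5*9)*(25*8² + 9*2) = 45*(25*64 + 18) = 45*(1600 + 18) = 45*1618 = 72810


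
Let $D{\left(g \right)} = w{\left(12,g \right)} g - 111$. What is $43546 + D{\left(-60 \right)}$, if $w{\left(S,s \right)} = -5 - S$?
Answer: $44455$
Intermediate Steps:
$D{\left(g \right)} = -111 - 17 g$ ($D{\left(g \right)} = \left(-5 - 12\right) g - 111 = - 17 g - 111 = -111 - 17 g$)
$43546 + D{\left(-60 \right)} = 43546 - -909 = 43546 + \left(-111 + 1020\right) = 43546 + 909 = 44455$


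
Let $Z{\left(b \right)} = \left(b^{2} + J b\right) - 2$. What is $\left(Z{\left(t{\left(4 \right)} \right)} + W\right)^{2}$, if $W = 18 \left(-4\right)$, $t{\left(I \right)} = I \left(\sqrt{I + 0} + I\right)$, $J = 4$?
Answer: $357604$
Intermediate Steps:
$t{\left(I \right)} = I \left(I + \sqrt{I}\right)$ ($t{\left(I \right)} = I \left(\sqrt{I} + I\right) = I \left(I + \sqrt{I}\right)$)
$Z{\left(b \right)} = -2 + b^{2} + 4 b$ ($Z{\left(b \right)} = \left(b^{2} + 4 b\right) - 2 = -2 + b^{2} + 4 b$)
$W = -72$
$\left(Z{\left(t{\left(4 \right)} \right)} + W\right)^{2} = \left(\left(-2 + \left(4^{2} + 4^{\frac{3}{2}}\right)^{2} + 4 \left(4^{2} + 4^{\frac{3}{2}}\right)\right) - 72\right)^{2} = \left(\left(-2 + \left(16 + 8\right)^{2} + 4 \left(16 + 8\right)\right) - 72\right)^{2} = \left(\left(-2 + 24^{2} + 4 \cdot 24\right) - 72\right)^{2} = \left(\left(-2 + 576 + 96\right) - 72\right)^{2} = \left(670 - 72\right)^{2} = 598^{2} = 357604$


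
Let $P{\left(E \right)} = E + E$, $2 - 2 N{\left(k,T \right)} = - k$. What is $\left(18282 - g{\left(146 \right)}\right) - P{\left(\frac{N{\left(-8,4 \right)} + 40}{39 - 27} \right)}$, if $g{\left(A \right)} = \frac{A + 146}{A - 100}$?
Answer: $\frac{2521189}{138} \approx 18270.0$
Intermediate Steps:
$N{\left(k,T \right)} = 1 + \frac{k}{2}$ ($N{\left(k,T \right)} = 1 - \frac{\left(-1\right) k}{2} = 1 + \frac{k}{2}$)
$g{\left(A \right)} = \frac{146 + A}{-100 + A}$
$P{\left(E \right)} = 2 E$
$\left(18282 - g{\left(146 \right)}\right) - P{\left(\frac{N{\left(-8,4 \right)} + 40}{39 - 27} \right)} = \left(18282 - \frac{146 + 146}{-100 + 146}\right) - 2 \frac{\left(1 + \frac{1}{2} \left(-8\right)\right) + 40}{39 - 27} = \left(18282 - \frac{1}{46} \cdot 292\right) - 2 \frac{\left(1 - 4\right) + 40}{12} = \left(18282 - \frac{1}{46} \cdot 292\right) - 2 \left(-3 + 40\right) \frac{1}{12} = \left(18282 - \frac{146}{23}\right) - 2 \cdot 37 \cdot \frac{1}{12} = \left(18282 - \frac{146}{23}\right) - 2 \cdot \frac{37}{12} = \frac{420340}{23} - \frac{37}{6} = \frac{2521189}{138}$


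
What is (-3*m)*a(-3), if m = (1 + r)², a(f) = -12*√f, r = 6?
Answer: 1764*I*√3 ≈ 3055.3*I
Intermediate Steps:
m = 49 (m = (1 + 6)² = 7² = 49)
(-3*m)*a(-3) = (-3*49)*(-12*I*√3) = -(-1764)*I*√3 = 1764*I*√3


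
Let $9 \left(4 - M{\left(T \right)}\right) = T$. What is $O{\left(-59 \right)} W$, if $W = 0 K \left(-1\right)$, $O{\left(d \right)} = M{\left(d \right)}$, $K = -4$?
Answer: $0$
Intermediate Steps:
$M{\left(T \right)} = 4 - \frac{T}{9}$
$O{\left(d \right)} = 4 - \frac{d}{9}$
$W = 0$ ($W = 0 \left(-4\right) \left(-1\right) = 0 \left(-1\right) = 0$)
$O{\left(-59 \right)} W = \left(4 - - \frac{59}{9}\right) 0 = \left(4 + \frac{59}{9}\right) 0 = \frac{95}{9} \cdot 0 = 0$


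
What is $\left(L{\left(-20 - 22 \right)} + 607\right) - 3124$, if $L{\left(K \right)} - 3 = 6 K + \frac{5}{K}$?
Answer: $- \frac{116177}{42} \approx -2766.1$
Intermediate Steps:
$L{\left(K \right)} = 3 + \frac{5}{K} + 6 K$ ($L{\left(K \right)} = 3 + \left(6 K + \frac{5}{K}\right) = 3 + \left(\frac{5}{K} + 6 K\right) = 3 + \frac{5}{K} + 6 K$)
$\left(L{\left(-20 - 22 \right)} + 607\right) - 3124 = \left(\left(3 + \frac{5}{-20 - 22} + 6 \left(-20 - 22\right)\right) + 607\right) - 3124 = \left(\left(3 + \frac{5}{-42} + 6 \left(-42\right)\right) + 607\right) - 3124 = \left(\left(3 + 5 \left(- \frac{1}{42}\right) - 252\right) + 607\right) - 3124 = \left(\left(3 - \frac{5}{42} - 252\right) + 607\right) - 3124 = \left(- \frac{10463}{42} + 607\right) - 3124 = \frac{15031}{42} - 3124 = - \frac{116177}{42}$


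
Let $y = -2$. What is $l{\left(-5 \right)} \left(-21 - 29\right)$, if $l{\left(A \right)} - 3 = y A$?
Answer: $-650$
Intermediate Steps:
$l{\left(A \right)} = 3 - 2 A$
$l{\left(-5 \right)} \left(-21 - 29\right) = \left(3 - -10\right) \left(-21 - 29\right) = \left(3 + 10\right) \left(-50\right) = 13 \left(-50\right) = -650$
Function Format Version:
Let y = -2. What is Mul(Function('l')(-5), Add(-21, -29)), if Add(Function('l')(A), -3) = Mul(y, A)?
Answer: -650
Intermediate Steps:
Function('l')(A) = Add(3, Mul(-2, A))
Mul(Function('l')(-5), Add(-21, -29)) = Mul(Add(3, Mul(-2, -5)), Add(-21, -29)) = Mul(Add(3, 10), -50) = Mul(13, -50) = -650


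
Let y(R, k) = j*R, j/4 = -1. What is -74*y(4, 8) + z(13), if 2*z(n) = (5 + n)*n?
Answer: 1301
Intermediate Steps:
j = -4 (j = 4*(-1) = -4)
y(R, k) = -4*R
z(n) = n*(5 + n)/2 (z(n) = ((5 + n)*n)/2 = (n*(5 + n))/2 = n*(5 + n)/2)
-74*y(4, 8) + z(13) = -(-296)*4 + (½)*13*(5 + 13) = -74*(-16) + (½)*13*18 = 1184 + 117 = 1301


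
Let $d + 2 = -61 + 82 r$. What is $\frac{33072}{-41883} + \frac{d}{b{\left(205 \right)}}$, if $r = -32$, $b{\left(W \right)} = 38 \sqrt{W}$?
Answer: $- \frac{11024}{13961} - \frac{2687 \sqrt{205}}{7790} \approx -5.7283$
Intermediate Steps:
$d = -2687$ ($d = -2 + \left(-61 + 82 \left(-32\right)\right) = -2 - 2685 = -2687$)
$\frac{33072}{-41883} + \frac{d}{b{\left(205 \right)}} = \frac{33072}{-41883} - \frac{2687}{38 \sqrt{205}} = 33072 \left(- \frac{1}{41883}\right) - 2687 \frac{\sqrt{205}}{7790} = - \frac{11024}{13961} - \frac{2687 \sqrt{205}}{7790}$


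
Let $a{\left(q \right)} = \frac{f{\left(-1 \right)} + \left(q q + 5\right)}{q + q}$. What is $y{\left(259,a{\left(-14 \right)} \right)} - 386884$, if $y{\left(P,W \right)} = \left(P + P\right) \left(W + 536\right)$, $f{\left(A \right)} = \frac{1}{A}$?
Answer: $-112936$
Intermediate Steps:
$a{\left(q \right)} = \frac{4 + q^{2}}{2 q}$ ($a{\left(q \right)} = \frac{\frac{1}{-1} + \left(q q + 5\right)}{q + q} = \frac{-1 + \left(q^{2} + 5\right)}{2 q} = \left(-1 + \left(5 + q^{2}\right)\right) \frac{1}{2 q} = \left(4 + q^{2}\right) \frac{1}{2 q} = \frac{4 + q^{2}}{2 q}$)
$y{\left(P,W \right)} = 2 P \left(536 + W\right)$
$y{\left(259,a{\left(-14 \right)} \right)} - 386884 = 2 \cdot 259 \left(536 + \left(\frac{1}{2} \left(-14\right) + \frac{2}{-14}\right)\right) - 386884 = 2 \cdot 259 \left(536 + \left(-7 + 2 \left(- \frac{1}{14}\right)\right)\right) - 386884 = 2 \cdot 259 \left(536 - \frac{50}{7}\right) - 386884 = 2 \cdot 259 \cdot \frac{3702}{7} - 386884 = 273948 - 386884 = -112936$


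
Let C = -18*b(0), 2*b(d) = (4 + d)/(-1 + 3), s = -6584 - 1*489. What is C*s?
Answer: 127314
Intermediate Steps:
s = -7073 (s = -6584 - 489 = -7073)
b(d) = 1 + d/4 (b(d) = ((4 + d)/(-1 + 3))/2 = ((4 + d)/2)/2 = ((4 + d)*(1/2))/2 = (2 + d/2)/2 = 1 + d/4)
C = -18 (C = -18*(1 + (1/4)*0) = -18*(1 + 0) = -18*1 = -18)
C*s = -18*(-7073) = 127314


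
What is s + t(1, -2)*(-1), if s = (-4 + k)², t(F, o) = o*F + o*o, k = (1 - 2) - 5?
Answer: 98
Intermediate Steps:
k = -6 (k = -1 - 5 = -6)
t(F, o) = o² + F*o (t(F, o) = F*o + o² = o² + F*o)
s = 100 (s = (-4 - 6)² = (-10)² = 100)
s + t(1, -2)*(-1) = 100 - 2*(1 - 2)*(-1) = 100 - 2*(-1)*(-1) = 100 + 2*(-1) = 100 - 2 = 98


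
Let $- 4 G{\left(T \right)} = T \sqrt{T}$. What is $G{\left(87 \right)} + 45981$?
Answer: $45981 - \frac{87 \sqrt{87}}{4} \approx 45778.0$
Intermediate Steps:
$G{\left(T \right)} = - \frac{T^{\frac{3}{2}}}{4}$ ($G{\left(T \right)} = - \frac{T \sqrt{T}}{4} = - \frac{T^{\frac{3}{2}}}{4}$)
$G{\left(87 \right)} + 45981 = - \frac{87^{\frac{3}{2}}}{4} + 45981 = - \frac{87 \sqrt{87}}{4} + 45981 = 45981 - \frac{87 \sqrt{87}}{4}$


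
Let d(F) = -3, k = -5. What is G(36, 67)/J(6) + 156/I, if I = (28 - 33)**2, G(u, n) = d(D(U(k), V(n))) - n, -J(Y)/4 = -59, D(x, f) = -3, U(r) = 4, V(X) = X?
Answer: 17533/2950 ≈ 5.9434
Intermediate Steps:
J(Y) = 236 (J(Y) = -4*(-59) = 236)
G(u, n) = -3 - n
I = 25 (I = (-5)**2 = 25)
G(36, 67)/J(6) + 156/I = (-3 - 1*67)/236 + 156/25 = (-3 - 67)*(1/236) + 156*(1/25) = -70*1/236 + 156/25 = -35/118 + 156/25 = 17533/2950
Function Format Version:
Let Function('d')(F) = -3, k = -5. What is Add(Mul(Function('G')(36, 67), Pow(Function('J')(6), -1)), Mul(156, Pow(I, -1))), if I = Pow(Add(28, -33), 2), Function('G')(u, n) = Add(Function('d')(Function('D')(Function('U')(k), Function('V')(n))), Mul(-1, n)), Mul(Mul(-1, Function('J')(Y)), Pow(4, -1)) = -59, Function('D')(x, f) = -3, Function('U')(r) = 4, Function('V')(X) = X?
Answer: Rational(17533, 2950) ≈ 5.9434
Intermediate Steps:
Function('J')(Y) = 236 (Function('J')(Y) = Mul(-4, -59) = 236)
Function('G')(u, n) = Add(-3, Mul(-1, n))
I = 25 (I = Pow(-5, 2) = 25)
Add(Mul(Function('G')(36, 67), Pow(Function('J')(6), -1)), Mul(156, Pow(I, -1))) = Add(Mul(Add(-3, Mul(-1, 67)), Pow(236, -1)), Mul(156, Pow(25, -1))) = Add(Mul(Add(-3, -67), Rational(1, 236)), Mul(156, Rational(1, 25))) = Add(Mul(-70, Rational(1, 236)), Rational(156, 25)) = Add(Rational(-35, 118), Rational(156, 25)) = Rational(17533, 2950)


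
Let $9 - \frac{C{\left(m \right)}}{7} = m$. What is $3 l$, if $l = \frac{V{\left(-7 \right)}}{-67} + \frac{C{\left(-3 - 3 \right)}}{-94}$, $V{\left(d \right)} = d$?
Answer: $- \frac{19131}{6298} \approx -3.0376$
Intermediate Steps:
$C{\left(m \right)} = 63 - 7 m$
$l = - \frac{6377}{6298}$ ($l = - \frac{7}{-67} + \frac{63 - 7 \left(-3 - 3\right)}{-94} = \left(-7\right) \left(- \frac{1}{67}\right) + \left(63 - -42\right) \left(- \frac{1}{94}\right) = \frac{7}{67} + \left(63 + 42\right) \left(- \frac{1}{94}\right) = \frac{7}{67} + 105 \left(- \frac{1}{94}\right) = \frac{7}{67} - \frac{105}{94} = - \frac{6377}{6298} \approx -1.0125$)
$3 l = 3 \left(- \frac{6377}{6298}\right) = - \frac{19131}{6298}$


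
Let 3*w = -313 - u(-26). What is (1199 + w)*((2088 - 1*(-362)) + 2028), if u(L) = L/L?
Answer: 14701274/3 ≈ 4.9004e+6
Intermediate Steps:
u(L) = 1
w = -314/3 (w = (-313 - 1*1)/3 = (-313 - 1)/3 = (1/3)*(-314) = -314/3 ≈ -104.67)
(1199 + w)*((2088 - 1*(-362)) + 2028) = (1199 - 314/3)*((2088 - 1*(-362)) + 2028) = 3283*((2088 + 362) + 2028)/3 = 3283*(2450 + 2028)/3 = (3283/3)*4478 = 14701274/3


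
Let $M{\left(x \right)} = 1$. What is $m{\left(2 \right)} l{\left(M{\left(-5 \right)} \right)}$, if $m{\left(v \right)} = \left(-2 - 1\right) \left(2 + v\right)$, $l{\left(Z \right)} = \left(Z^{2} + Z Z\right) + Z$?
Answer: $-36$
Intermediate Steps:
$l{\left(Z \right)} = Z + 2 Z^{2}$ ($l{\left(Z \right)} = \left(Z^{2} + Z^{2}\right) + Z = 2 Z^{2} + Z = Z + 2 Z^{2}$)
$m{\left(v \right)} = -6 - 3 v$ ($m{\left(v \right)} = - 3 \left(2 + v\right) = -6 - 3 v$)
$m{\left(2 \right)} l{\left(M{\left(-5 \right)} \right)} = \left(-6 - 6\right) 1 \left(1 + 2 \cdot 1\right) = \left(-6 - 6\right) 1 \left(1 + 2\right) = - 12 \cdot 1 \cdot 3 = \left(-12\right) 3 = -36$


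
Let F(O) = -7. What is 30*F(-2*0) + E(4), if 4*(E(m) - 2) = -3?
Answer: -835/4 ≈ -208.75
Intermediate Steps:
E(m) = 5/4 (E(m) = 2 + (¼)*(-3) = 2 - ¾ = 5/4)
30*F(-2*0) + E(4) = 30*(-7) + 5/4 = -210 + 5/4 = -835/4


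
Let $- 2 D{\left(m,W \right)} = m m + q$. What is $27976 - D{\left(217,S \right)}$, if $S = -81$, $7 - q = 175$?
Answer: $\frac{102873}{2} \approx 51437.0$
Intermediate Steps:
$q = -168$ ($q = 7 - 175 = -168$)
$D{\left(m,W \right)} = 84 - \frac{m^{2}}{2}$ ($D{\left(m,W \right)} = - \frac{m m - 168}{2} = - \frac{m^{2} - 168}{2} = - \frac{-168 + m^{2}}{2} = 84 - \frac{m^{2}}{2}$)
$27976 - D{\left(217,S \right)} = 27976 - \left(84 - \frac{217^{2}}{2}\right) = 27976 - \left(84 - \frac{47089}{2}\right) = 27976 - - \frac{46921}{2} = 27976 + \frac{46921}{2} = \frac{102873}{2}$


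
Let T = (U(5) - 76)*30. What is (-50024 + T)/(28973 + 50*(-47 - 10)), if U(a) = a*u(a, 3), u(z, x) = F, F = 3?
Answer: -51854/26123 ≈ -1.9850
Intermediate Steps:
u(z, x) = 3
U(a) = 3*a (U(a) = a*3 = 3*a)
T = -1830 (T = (3*5 - 76)*30 = (15 - 76)*30 = -61*30 = -1830)
(-50024 + T)/(28973 + 50*(-47 - 10)) = (-50024 - 1830)/(28973 + 50*(-47 - 10)) = -51854/(28973 + 50*(-57)) = -51854/(28973 - 2850) = -51854/26123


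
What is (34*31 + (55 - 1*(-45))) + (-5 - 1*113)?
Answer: 1036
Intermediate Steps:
(34*31 + (55 - 1*(-45))) + (-5 - 1*113) = (1054 + (55 + 45)) + (-5 - 113) = (1054 + 100) - 118 = 1154 - 118 = 1036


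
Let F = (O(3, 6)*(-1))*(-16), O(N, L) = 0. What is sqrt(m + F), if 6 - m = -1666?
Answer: 2*sqrt(418) ≈ 40.890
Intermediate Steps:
m = 1672 (m = 6 - 1*(-1666) = 6 + 1666 = 1672)
F = 0 (F = (0*(-1))*(-16) = 0*(-16) = 0)
sqrt(m + F) = sqrt(1672 + 0) = sqrt(1672) = 2*sqrt(418)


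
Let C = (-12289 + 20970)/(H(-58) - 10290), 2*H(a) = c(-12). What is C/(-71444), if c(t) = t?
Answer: 8681/735587424 ≈ 1.1801e-5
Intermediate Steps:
H(a) = -6 (H(a) = (½)*(-12) = -6)
C = -8681/10296 (C = (-12289 + 20970)/(-6 - 10290) = 8681/(-10296) = 8681*(-1/10296) = -8681/10296 ≈ -0.84314)
C/(-71444) = -8681/10296/(-71444) = -8681/10296*(-1/71444) = 8681/735587424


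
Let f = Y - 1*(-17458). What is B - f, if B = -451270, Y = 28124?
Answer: -496852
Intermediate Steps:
f = 45582 (f = 28124 - 1*(-17458) = 28124 + 17458 = 45582)
B - f = -451270 - 1*45582 = -451270 - 45582 = -496852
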